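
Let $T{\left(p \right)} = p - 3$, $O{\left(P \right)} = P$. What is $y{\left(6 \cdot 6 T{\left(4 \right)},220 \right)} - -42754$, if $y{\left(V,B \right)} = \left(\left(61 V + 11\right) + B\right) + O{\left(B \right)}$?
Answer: $45401$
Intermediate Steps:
$T{\left(p \right)} = -3 + p$ ($T{\left(p \right)} = p - 3 = -3 + p$)
$y{\left(V,B \right)} = 11 + 2 B + 61 V$ ($y{\left(V,B \right)} = \left(\left(61 V + 11\right) + B\right) + B = \left(\left(11 + 61 V\right) + B\right) + B = \left(11 + B + 61 V\right) + B = 11 + 2 B + 61 V$)
$y{\left(6 \cdot 6 T{\left(4 \right)},220 \right)} - -42754 = \left(11 + 2 \cdot 220 + 61 \cdot 6 \cdot 6 \left(-3 + 4\right)\right) - -42754 = \left(11 + 440 + 61 \cdot 36 \cdot 1\right) + 42754 = \left(11 + 440 + 61 \cdot 36\right) + 42754 = \left(11 + 440 + 2196\right) + 42754 = 2647 + 42754 = 45401$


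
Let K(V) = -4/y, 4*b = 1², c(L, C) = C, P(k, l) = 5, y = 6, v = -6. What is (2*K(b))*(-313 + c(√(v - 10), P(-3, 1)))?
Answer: 1232/3 ≈ 410.67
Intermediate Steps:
b = ¼ (b = (¼)*1² = (¼)*1 = ¼ ≈ 0.25000)
K(V) = -⅔ (K(V) = -4/6 = -4*⅙ = -⅔)
(2*K(b))*(-313 + c(√(v - 10), P(-3, 1))) = (2*(-⅔))*(-313 + 5) = -4/3*(-308) = 1232/3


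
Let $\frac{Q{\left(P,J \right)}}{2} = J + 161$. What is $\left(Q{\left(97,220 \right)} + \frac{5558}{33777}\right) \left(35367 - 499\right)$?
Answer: $\frac{897628960576}{33777} \approx 2.6575 \cdot 10^{7}$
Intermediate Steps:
$Q{\left(P,J \right)} = 322 + 2 J$ ($Q{\left(P,J \right)} = 2 \left(J + 161\right) = 2 \left(161 + J\right) = 322 + 2 J$)
$\left(Q{\left(97,220 \right)} + \frac{5558}{33777}\right) \left(35367 - 499\right) = \left(\left(322 + 2 \cdot 220\right) + \frac{5558}{33777}\right) \left(35367 - 499\right) = \left(\left(322 + 440\right) + 5558 \cdot \frac{1}{33777}\right) 34868 = \left(762 + \frac{5558}{33777}\right) 34868 = \frac{25743632}{33777} \cdot 34868 = \frac{897628960576}{33777}$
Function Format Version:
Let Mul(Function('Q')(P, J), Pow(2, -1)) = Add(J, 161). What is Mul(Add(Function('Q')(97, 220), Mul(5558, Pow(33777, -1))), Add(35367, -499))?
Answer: Rational(897628960576, 33777) ≈ 2.6575e+7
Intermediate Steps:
Function('Q')(P, J) = Add(322, Mul(2, J)) (Function('Q')(P, J) = Mul(2, Add(J, 161)) = Mul(2, Add(161, J)) = Add(322, Mul(2, J)))
Mul(Add(Function('Q')(97, 220), Mul(5558, Pow(33777, -1))), Add(35367, -499)) = Mul(Add(Add(322, Mul(2, 220)), Mul(5558, Pow(33777, -1))), Add(35367, -499)) = Mul(Add(Add(322, 440), Mul(5558, Rational(1, 33777))), 34868) = Mul(Add(762, Rational(5558, 33777)), 34868) = Mul(Rational(25743632, 33777), 34868) = Rational(897628960576, 33777)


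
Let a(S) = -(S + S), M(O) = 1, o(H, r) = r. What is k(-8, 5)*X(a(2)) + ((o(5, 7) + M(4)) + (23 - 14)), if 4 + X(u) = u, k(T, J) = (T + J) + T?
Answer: 105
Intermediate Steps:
k(T, J) = J + 2*T (k(T, J) = (J + T) + T = J + 2*T)
a(S) = -2*S
X(u) = -4 + u
k(-8, 5)*X(a(2)) + ((o(5, 7) + M(4)) + (23 - 14)) = (5 + 2*(-8))*(-4 - 2*2) + ((7 + 1) + (23 - 14)) = (5 - 16)*(-4 - 4) + (8 + 9) = -11*(-8) + 17 = 88 + 17 = 105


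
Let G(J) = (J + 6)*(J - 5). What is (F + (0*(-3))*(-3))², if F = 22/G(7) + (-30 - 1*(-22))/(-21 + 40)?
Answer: 11025/61009 ≈ 0.18071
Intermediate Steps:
G(J) = (-5 + J)*(6 + J) (G(J) = (6 + J)*(-5 + J) = (-5 + J)*(6 + J))
F = 105/247 (F = 22/(-30 + 7 + 7²) + (-30 - 1*(-22))/(-21 + 40) = 22/(-30 + 7 + 49) + (-30 + 22)/19 = 22/26 - 8*1/19 = 22*(1/26) - 8/19 = 11/13 - 8/19 = 105/247 ≈ 0.42510)
(F + (0*(-3))*(-3))² = (105/247 + (0*(-3))*(-3))² = (105/247 + 0*(-3))² = (105/247 + 0)² = (105/247)² = 11025/61009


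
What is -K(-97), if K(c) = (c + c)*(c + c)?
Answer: -37636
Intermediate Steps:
K(c) = 4*c**2 (K(c) = (2*c)*(2*c) = 4*c**2)
-K(-97) = -4*(-97)**2 = -4*9409 = -1*37636 = -37636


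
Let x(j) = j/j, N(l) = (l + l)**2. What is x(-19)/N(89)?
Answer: 1/31684 ≈ 3.1562e-5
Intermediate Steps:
N(l) = 4*l**2 (N(l) = (2*l)**2 = 4*l**2)
x(j) = 1
x(-19)/N(89) = 1/(4*89**2) = 1/(4*7921) = 1/31684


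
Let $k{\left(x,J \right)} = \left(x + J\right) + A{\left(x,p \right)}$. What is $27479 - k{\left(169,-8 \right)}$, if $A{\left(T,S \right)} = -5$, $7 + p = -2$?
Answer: $27323$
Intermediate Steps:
$p = -9$ ($p = -7 - 2 = -9$)
$k{\left(x,J \right)} = -5 + J + x$ ($k{\left(x,J \right)} = \left(x + J\right) - 5 = \left(J + x\right) - 5 = -5 + J + x$)
$27479 - k{\left(169,-8 \right)} = 27479 - \left(-5 - 8 + 169\right) = 27479 - 156 = 27323$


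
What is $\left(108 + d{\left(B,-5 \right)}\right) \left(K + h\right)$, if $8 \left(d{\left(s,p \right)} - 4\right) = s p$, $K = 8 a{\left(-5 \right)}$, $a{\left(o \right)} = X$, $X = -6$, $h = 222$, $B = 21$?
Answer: $\frac{68817}{4} \approx 17204.0$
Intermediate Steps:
$a{\left(o \right)} = -6$
$K = -48$ ($K = 8 \left(-6\right) = -48$)
$d{\left(s,p \right)} = 4 + \frac{p s}{8}$ ($d{\left(s,p \right)} = 4 + \frac{s p}{8} = 4 + \frac{p s}{8}$)
$\left(108 + d{\left(B,-5 \right)}\right) \left(K + h\right) = \left(108 + \left(4 + \frac{1}{8} \left(-5\right) 21\right)\right) \left(-48 + 222\right) = \left(108 + \left(4 - \frac{105}{8}\right)\right) 174 = \left(108 - \frac{73}{8}\right) 174 = \frac{791}{8} \cdot 174 = \frac{68817}{4}$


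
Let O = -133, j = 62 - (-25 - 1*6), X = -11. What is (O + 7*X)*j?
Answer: -19530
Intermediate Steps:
j = 93 (j = 62 - (-25 - 6) = 62 - 1*(-31) = 62 + 31 = 93)
(O + 7*X)*j = (-133 + 7*(-11))*93 = (-133 - 77)*93 = -210*93 = -19530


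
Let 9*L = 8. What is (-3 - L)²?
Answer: 1225/81 ≈ 15.123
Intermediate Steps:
L = 8/9 (L = (⅑)*8 = 8/9 ≈ 0.88889)
(-3 - L)² = (-3 - 1*8/9)² = (-3 - 8/9)² = (-35/9)² = 1225/81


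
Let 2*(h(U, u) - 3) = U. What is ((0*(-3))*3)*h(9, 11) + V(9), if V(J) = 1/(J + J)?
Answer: 1/18 ≈ 0.055556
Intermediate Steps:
h(U, u) = 3 + U/2
V(J) = 1/(2*J)
((0*(-3))*3)*h(9, 11) + V(9) = ((0*(-3))*3)*(3 + (½)*9) + (½)/9 = (0*3)*(3 + 9/2) + (½)*(⅑) = 0*(15/2) + 1/18 = 0 + 1/18 = 1/18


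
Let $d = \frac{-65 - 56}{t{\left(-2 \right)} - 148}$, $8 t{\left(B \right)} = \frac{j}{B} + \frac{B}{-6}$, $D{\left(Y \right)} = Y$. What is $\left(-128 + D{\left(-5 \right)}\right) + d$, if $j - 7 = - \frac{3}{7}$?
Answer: $- \frac{13615}{103} \approx -132.18$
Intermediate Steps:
$j = \frac{46}{7}$ ($j = 7 - \frac{3}{7} = \frac{46}{7} \approx 6.5714$)
$t{\left(B \right)} = - \frac{B}{48} + \frac{23}{28 B}$ ($t{\left(B \right)} = \frac{\frac{46}{7 B} + \frac{B}{-6}}{8} = \frac{\frac{46}{7 B} + B \left(- \frac{1}{6}\right)}{8} = \frac{\frac{46}{7 B} - \frac{B}{6}}{8} = \frac{- \frac{B}{6} + \frac{46}{7 B}}{8} = - \frac{B}{48} + \frac{23}{28 B}$)
$d = \frac{84}{103}$ ($d = \frac{-65 - 56}{\left(\left(- \frac{1}{48}\right) \left(-2\right) + \frac{23}{28 \left(-2\right)}\right) - 148} = - \frac{121}{\left(\frac{1}{24} + \frac{23}{28} \left(- \frac{1}{2}\right)\right) - 148} = - \frac{121}{\left(\frac{1}{24} - \frac{23}{56}\right) - 148} = - \frac{121}{- \frac{31}{84} - 148} = - \frac{121}{- \frac{12463}{84}} = \left(-121\right) \left(- \frac{84}{12463}\right) = \frac{84}{103} \approx 0.81553$)
$\left(-128 + D{\left(-5 \right)}\right) + d = \left(-128 - 5\right) + \frac{84}{103} = -133 + \frac{84}{103} = - \frac{13615}{103}$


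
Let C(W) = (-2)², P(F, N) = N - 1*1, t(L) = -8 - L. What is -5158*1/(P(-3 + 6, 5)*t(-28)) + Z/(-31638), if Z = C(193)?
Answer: -40797281/632760 ≈ -64.475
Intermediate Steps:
P(F, N) = -1 + N (P(F, N) = N - 1 = -1 + N)
C(W) = 4
Z = 4
-5158*1/(P(-3 + 6, 5)*t(-28)) + Z/(-31638) = -5158*1/((-1 + 5)*(-8 - 1*(-28))) + 4/(-31638) = -5158*1/(4*(-8 + 28)) + 4*(-1/31638) = -5158/(4*20) - 2/15819 = -5158/80 - 2/15819 = -5158*1/80 - 2/15819 = -2579/40 - 2/15819 = -40797281/632760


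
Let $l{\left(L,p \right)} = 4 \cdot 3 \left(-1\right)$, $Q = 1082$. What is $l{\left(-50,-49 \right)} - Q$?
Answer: $-1094$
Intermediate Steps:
$l{\left(L,p \right)} = -12$ ($l{\left(L,p \right)} = 12 \left(-1\right) = -12$)
$l{\left(-50,-49 \right)} - Q = -12 - 1082 = -1094$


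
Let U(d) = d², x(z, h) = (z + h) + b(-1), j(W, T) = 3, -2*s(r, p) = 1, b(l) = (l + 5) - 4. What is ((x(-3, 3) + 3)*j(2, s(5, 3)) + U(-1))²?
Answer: 100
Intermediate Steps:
b(l) = 1 + l (b(l) = (5 + l) - 4 = 1 + l)
s(r, p) = -½ (s(r, p) = -½*1 = -½)
x(z, h) = h + z (x(z, h) = (z + h) + (1 - 1) = (h + z) + 0 = h + z)
((x(-3, 3) + 3)*j(2, s(5, 3)) + U(-1))² = (((3 - 3) + 3)*3 + (-1)²)² = ((0 + 3)*3 + 1)² = (3*3 + 1)² = (9 + 1)² = 10² = 100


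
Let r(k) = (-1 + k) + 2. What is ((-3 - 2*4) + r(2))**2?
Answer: 64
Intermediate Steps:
r(k) = 1 + k
((-3 - 2*4) + r(2))**2 = ((-3 - 2*4) + (1 + 2))**2 = ((-3 - 8) + 3)**2 = (-11 + 3)**2 = (-8)**2 = 64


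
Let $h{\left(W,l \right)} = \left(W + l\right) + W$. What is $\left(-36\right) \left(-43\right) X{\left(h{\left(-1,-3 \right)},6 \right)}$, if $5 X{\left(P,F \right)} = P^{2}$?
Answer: $7740$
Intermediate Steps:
$h{\left(W,l \right)} = l + 2 W$
$X{\left(P,F \right)} = \frac{P^{2}}{5}$
$\left(-36\right) \left(-43\right) X{\left(h{\left(-1,-3 \right)},6 \right)} = \left(-36\right) \left(-43\right) \frac{\left(-3 + 2 \left(-1\right)\right)^{2}}{5} = 1548 \frac{\left(-3 - 2\right)^{2}}{5} = 1548 \frac{\left(-5\right)^{2}}{5} = 1548 \cdot \frac{1}{5} \cdot 25 = 1548 \cdot 5 = 7740$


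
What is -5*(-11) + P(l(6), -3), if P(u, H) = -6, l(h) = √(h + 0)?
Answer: 49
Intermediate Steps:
l(h) = √h
-5*(-11) + P(l(6), -3) = -5*(-11) - 6 = 55 - 6 = 49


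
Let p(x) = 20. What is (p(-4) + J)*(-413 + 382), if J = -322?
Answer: 9362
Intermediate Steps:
(p(-4) + J)*(-413 + 382) = (20 - 322)*(-413 + 382) = -302*(-31) = 9362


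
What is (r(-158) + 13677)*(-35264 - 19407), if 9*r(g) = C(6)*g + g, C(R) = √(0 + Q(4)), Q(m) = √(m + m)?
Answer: -6720979385/9 + 8638018*2^(¾)/9 ≈ -7.4516e+8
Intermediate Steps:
Q(m) = √2*√m (Q(m) = √(2*m) = √2*√m)
C(R) = 2^(¾) (C(R) = √(0 + √2*√4) = √(0 + √2*2) = √(0 + 2*√2) = √(2*√2) = 2^(¾))
r(g) = g/9 + g*2^(¾)/9 (r(g) = (2^(¾)*g + g)/9 = (g*2^(¾) + g)/9 = (g + g*2^(¾))/9 = g/9 + g*2^(¾)/9)
(r(-158) + 13677)*(-35264 - 19407) = ((⅑)*(-158)*(1 + 2^(¾)) + 13677)*(-35264 - 19407) = ((-158/9 - 158*2^(¾)/9) + 13677)*(-54671) = (122935/9 - 158*2^(¾)/9)*(-54671) = -6720979385/9 + 8638018*2^(¾)/9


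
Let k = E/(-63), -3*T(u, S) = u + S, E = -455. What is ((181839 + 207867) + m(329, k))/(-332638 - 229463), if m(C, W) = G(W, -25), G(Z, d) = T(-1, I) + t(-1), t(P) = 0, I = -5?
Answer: -389708/562101 ≈ -0.69331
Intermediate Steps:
T(u, S) = -S/3 - u/3 (T(u, S) = -(u + S)/3 = -(S + u)/3 = -S/3 - u/3)
k = 65/9 (k = -455/(-63) = -455*(-1/63) = 65/9 ≈ 7.2222)
G(Z, d) = 2 (G(Z, d) = (-1/3*(-5) - 1/3*(-1)) + 0 = (5/3 + 1/3) + 0 = 2 + 0 = 2)
m(C, W) = 2
((181839 + 207867) + m(329, k))/(-332638 - 229463) = ((181839 + 207867) + 2)/(-332638 - 229463) = (389706 + 2)/(-562101) = 389708*(-1/562101) = -389708/562101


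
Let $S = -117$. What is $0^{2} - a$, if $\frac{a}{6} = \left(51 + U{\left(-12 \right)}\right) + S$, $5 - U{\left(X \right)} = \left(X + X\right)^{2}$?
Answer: $3822$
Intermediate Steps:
$U{\left(X \right)} = 5 - 4 X^{2}$ ($U{\left(X \right)} = 5 - \left(X + X\right)^{2} = 5 - \left(2 X\right)^{2} = 5 - 4 X^{2}$)
$a = -3822$ ($a = 6 \left(\left(51 + \left(5 - 4 \left(-12\right)^{2}\right)\right) - 117\right) = 6 \left(\left(51 + \left(5 - 576\right)\right) - 117\right) = 6 \left(\left(51 - 571\right) - 117\right) = 6 \left(-520 - 117\right) = 6 \left(-637\right) = -3822$)
$0^{2} - a = 0^{2} - -3822 = 0 + 3822 = 3822$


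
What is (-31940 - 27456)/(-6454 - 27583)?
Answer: 59396/34037 ≈ 1.7450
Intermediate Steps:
(-31940 - 27456)/(-6454 - 27583) = -59396/(-34037) = -59396*(-1/34037) = 59396/34037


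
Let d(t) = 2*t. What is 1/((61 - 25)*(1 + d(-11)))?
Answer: -1/756 ≈ -0.0013228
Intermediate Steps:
1/((61 - 25)*(1 + d(-11))) = 1/((61 - 25)*(1 + 2*(-11))) = 1/(36*(1 - 22)) = 1/(36*(-21)) = 1/(-756) = -1/756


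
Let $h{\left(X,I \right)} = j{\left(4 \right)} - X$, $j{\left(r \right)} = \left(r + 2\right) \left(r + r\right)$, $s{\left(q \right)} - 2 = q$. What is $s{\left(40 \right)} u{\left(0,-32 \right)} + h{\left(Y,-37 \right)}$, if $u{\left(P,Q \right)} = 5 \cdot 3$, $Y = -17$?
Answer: $695$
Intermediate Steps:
$s{\left(q \right)} = 2 + q$
$j{\left(r \right)} = 2 r \left(2 + r\right)$ ($j{\left(r \right)} = \left(2 + r\right) 2 r = 2 r \left(2 + r\right)$)
$u{\left(P,Q \right)} = 15$
$h{\left(X,I \right)} = 48 - X$ ($h{\left(X,I \right)} = 2 \cdot 4 \left(2 + 4\right) - X = 2 \cdot 4 \cdot 6 - X = 48 - X$)
$s{\left(40 \right)} u{\left(0,-32 \right)} + h{\left(Y,-37 \right)} = \left(2 + 40\right) 15 + \left(48 - -17\right) = 42 \cdot 15 + \left(48 + 17\right) = 630 + 65 = 695$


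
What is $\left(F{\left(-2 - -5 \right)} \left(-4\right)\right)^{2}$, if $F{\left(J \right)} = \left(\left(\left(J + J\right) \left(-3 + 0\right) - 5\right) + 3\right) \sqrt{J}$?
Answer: $19200$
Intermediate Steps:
$F{\left(J \right)} = \sqrt{J} \left(-2 - 6 J\right)$ ($F{\left(J \right)} = \left(\left(2 J \left(-3\right) - 5\right) + 3\right) \sqrt{J} = \left(\left(- 6 J - 5\right) + 3\right) \sqrt{J} = \left(\left(-5 - 6 J\right) + 3\right) \sqrt{J} = \left(-2 - 6 J\right) \sqrt{J} = \sqrt{J} \left(-2 - 6 J\right)$)
$\left(F{\left(-2 - -5 \right)} \left(-4\right)\right)^{2} = \left(\sqrt{-2 - -5} \left(-2 - 6 \left(-2 - -5\right)\right) \left(-4\right)\right)^{2} = \left(\sqrt{-2 + 5} \left(-2 - 6 \left(-2 + 5\right)\right) \left(-4\right)\right)^{2} = \left(\sqrt{3} \left(-2 - 18\right) \left(-4\right)\right)^{2} = \left(\sqrt{3} \left(-20\right) \left(-4\right)\right)^{2} = \left(- 20 \sqrt{3} \left(-4\right)\right)^{2} = \left(80 \sqrt{3}\right)^{2} = 19200$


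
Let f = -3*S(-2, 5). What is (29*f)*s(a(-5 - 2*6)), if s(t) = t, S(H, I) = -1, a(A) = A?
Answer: -1479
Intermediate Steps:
f = 3 (f = -3*(-1) = 3)
(29*f)*s(a(-5 - 2*6)) = (29*3)*(-5 - 2*6) = 87*(-5 - 12) = 87*(-17) = -1479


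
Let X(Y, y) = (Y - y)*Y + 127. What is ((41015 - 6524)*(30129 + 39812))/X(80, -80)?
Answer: 804111677/4309 ≈ 1.8661e+5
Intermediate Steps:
X(Y, y) = 127 + Y*(Y - y) (X(Y, y) = Y*(Y - y) + 127 = 127 + Y*(Y - y))
((41015 - 6524)*(30129 + 39812))/X(80, -80) = ((41015 - 6524)*(30129 + 39812))/(127 + 80² - 1*80*(-80)) = (34491*69941)/(127 + 6400 + 6400) = 2412335031/12927 = 2412335031*(1/12927) = 804111677/4309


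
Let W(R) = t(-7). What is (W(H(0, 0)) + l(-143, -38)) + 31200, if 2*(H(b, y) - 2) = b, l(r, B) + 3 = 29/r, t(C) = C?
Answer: 4460141/143 ≈ 31190.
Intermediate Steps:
l(r, B) = -3 + 29/r
H(b, y) = 2 + b/2
W(R) = -7
(W(H(0, 0)) + l(-143, -38)) + 31200 = (-7 + (-3 + 29/(-143))) + 31200 = (-7 + (-3 + 29*(-1/143))) + 31200 = (-7 + (-3 - 29/143)) + 31200 = (-7 - 458/143) + 31200 = -1459/143 + 31200 = 4460141/143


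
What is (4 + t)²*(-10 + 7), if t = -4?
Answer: 0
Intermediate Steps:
(4 + t)²*(-10 + 7) = (4 - 4)²*(-10 + 7) = 0²*(-3) = 0*(-3) = 0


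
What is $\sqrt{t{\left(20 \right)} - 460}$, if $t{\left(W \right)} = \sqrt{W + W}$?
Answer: $\sqrt{-460 + 2 \sqrt{10}} \approx 21.3 i$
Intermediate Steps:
$t{\left(W \right)} = \sqrt{2} \sqrt{W}$ ($t{\left(W \right)} = \sqrt{2 W} = \sqrt{2} \sqrt{W}$)
$\sqrt{t{\left(20 \right)} - 460} = \sqrt{\sqrt{2} \sqrt{20} - 460} = \sqrt{\sqrt{2} \cdot 2 \sqrt{5} - 460} = \sqrt{2 \sqrt{10} - 460} = \sqrt{-460 + 2 \sqrt{10}}$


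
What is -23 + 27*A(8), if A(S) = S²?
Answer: 1705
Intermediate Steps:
-23 + 27*A(8) = -23 + 27*8² = -23 + 27*64 = -23 + 1728 = 1705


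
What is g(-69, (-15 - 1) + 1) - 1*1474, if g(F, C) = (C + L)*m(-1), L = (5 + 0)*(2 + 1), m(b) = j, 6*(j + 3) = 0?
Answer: -1474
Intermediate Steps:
j = -3 (j = -3 + (⅙)*0 = -3 + 0 = -3)
m(b) = -3
L = 15 (L = 5*3 = 15)
g(F, C) = -45 - 3*C (g(F, C) = (C + 15)*(-3) = (15 + C)*(-3) = -45 - 3*C)
g(-69, (-15 - 1) + 1) - 1*1474 = (-45 - 3*((-15 - 1) + 1)) - 1*1474 = (-45 - 3*(-16 + 1)) - 1474 = (-45 - 3*(-15)) - 1474 = (-45 + 45) - 1474 = 0 - 1474 = -1474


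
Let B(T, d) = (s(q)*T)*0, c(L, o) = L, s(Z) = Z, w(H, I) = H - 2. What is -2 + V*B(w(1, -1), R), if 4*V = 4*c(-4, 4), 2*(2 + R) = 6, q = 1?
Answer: -2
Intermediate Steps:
w(H, I) = -2 + H
R = 1 (R = -2 + (½)*6 = -2 + 3 = 1)
B(T, d) = 0 (B(T, d) = (1*T)*0 = T*0 = 0)
V = -4 (V = (4*(-4))/4 = (¼)*(-16) = -4)
-2 + V*B(w(1, -1), R) = -2 - 4*0 = -2 + 0 = -2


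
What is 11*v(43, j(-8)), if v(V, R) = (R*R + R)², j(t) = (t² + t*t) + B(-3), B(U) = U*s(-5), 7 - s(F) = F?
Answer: 805256496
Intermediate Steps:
s(F) = 7 - F
B(U) = 12*U (B(U) = U*(7 - 1*(-5)) = U*(7 + 5) = U*12 = 12*U)
j(t) = -36 + 2*t² (j(t) = (t² + t*t) + 12*(-3) = (t² + t²) - 36 = 2*t² - 36 = -36 + 2*t²)
v(V, R) = (R + R²)² (v(V, R) = (R² + R)² = (R + R²)²)
11*v(43, j(-8)) = 11*((-36 + 2*(-8)²)²*(1 + (-36 + 2*(-8)²))²) = 11*((-36 + 2*64)²*(1 + (-36 + 2*64))²) = 11*((-36 + 128)²*(1 + (-36 + 128))²) = 11*(92²*(1 + 92)²) = 11*(8464*93²) = 11*(8464*8649) = 11*73205136 = 805256496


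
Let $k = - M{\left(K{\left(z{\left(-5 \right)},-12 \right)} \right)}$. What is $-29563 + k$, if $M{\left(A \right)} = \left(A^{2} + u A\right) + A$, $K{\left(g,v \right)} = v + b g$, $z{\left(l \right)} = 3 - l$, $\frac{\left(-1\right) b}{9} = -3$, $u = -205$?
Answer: $-29563$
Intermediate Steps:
$b = 27$ ($b = \left(-9\right) \left(-3\right) = 27$)
$K{\left(g,v \right)} = v + 27 g$
$M{\left(A \right)} = A^{2} - 204 A$ ($M{\left(A \right)} = \left(A^{2} - 205 A\right) + A = A^{2} - 204 A$)
$k = 0$ ($k = - \left(-12 + 27 \left(3 - -5\right)\right) \left(-204 - \left(12 - 27 \left(3 - -5\right)\right)\right) = - \left(-12 + 27 \left(3 + 5\right)\right) \left(-204 - \left(12 - 27 \left(3 + 5\right)\right)\right) = - \left(-12 + 27 \cdot 8\right) \left(-204 + \left(-12 + 27 \cdot 8\right)\right) = - \left(-12 + 216\right) \left(-204 + \left(-12 + 216\right)\right) = - 204 \left(-204 + 204\right) = - 204 \cdot 0 = \left(-1\right) 0 = 0$)
$-29563 + k = -29563 + 0 = -29563$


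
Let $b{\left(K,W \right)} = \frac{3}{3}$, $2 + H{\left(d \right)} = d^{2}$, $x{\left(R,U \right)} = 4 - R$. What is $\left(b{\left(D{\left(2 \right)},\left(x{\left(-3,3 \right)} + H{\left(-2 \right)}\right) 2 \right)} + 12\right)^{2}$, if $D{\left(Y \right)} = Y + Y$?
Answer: $169$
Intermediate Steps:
$D{\left(Y \right)} = 2 Y$
$H{\left(d \right)} = -2 + d^{2}$
$b{\left(K,W \right)} = 1$ ($b{\left(K,W \right)} = 3 \cdot \frac{1}{3} = 1$)
$\left(b{\left(D{\left(2 \right)},\left(x{\left(-3,3 \right)} + H{\left(-2 \right)}\right) 2 \right)} + 12\right)^{2} = \left(1 + 12\right)^{2} = 13^{2} = 169$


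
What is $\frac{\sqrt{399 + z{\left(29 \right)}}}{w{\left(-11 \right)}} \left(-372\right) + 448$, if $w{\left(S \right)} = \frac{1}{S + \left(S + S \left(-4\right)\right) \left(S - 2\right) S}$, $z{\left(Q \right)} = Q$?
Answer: $448 - 3502752 \sqrt{107} \approx -3.6232 \cdot 10^{7}$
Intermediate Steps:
$w{\left(S \right)} = \frac{1}{S - 3 S^{2} \left(-2 + S\right)}$ ($w{\left(S \right)} = \frac{1}{S + \left(S - 4 S\right) \left(-2 + S\right) S} = \frac{1}{S + - 3 S \left(-2 + S\right) S} = \frac{1}{S - 3 S^{2} \left(-2 + S\right)}$)
$\frac{\sqrt{399 + z{\left(29 \right)}}}{w{\left(-11 \right)}} \left(-372\right) + 448 = \frac{\sqrt{399 + 29}}{\frac{1}{-11} \frac{1}{1 - 3 \left(-11\right)^{2} + 6 \left(-11\right)}} \left(-372\right) + 448 = \frac{\sqrt{428}}{\left(- \frac{1}{11}\right) \frac{1}{1 - 363 - 66}} \left(-372\right) + 448 = \frac{2 \sqrt{107}}{\left(- \frac{1}{11}\right) \frac{1}{1 - 363 - 66}} \left(-372\right) + 448 = \frac{2 \sqrt{107}}{\left(- \frac{1}{11}\right) \frac{1}{-428}} \left(-372\right) + 448 = \frac{2 \sqrt{107}}{\left(- \frac{1}{11}\right) \left(- \frac{1}{428}\right)} \left(-372\right) + 448 = 2 \sqrt{107} \frac{1}{\frac{1}{4708}} \left(-372\right) + 448 = 2 \sqrt{107} \cdot 4708 \left(-372\right) + 448 = 9416 \sqrt{107} \left(-372\right) + 448 = - 3502752 \sqrt{107} + 448 = 448 - 3502752 \sqrt{107}$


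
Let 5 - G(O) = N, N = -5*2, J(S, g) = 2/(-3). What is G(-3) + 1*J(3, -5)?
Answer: 43/3 ≈ 14.333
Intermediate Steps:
J(S, g) = -⅔ (J(S, g) = 2*(-⅓) = -⅔)
N = -10
G(O) = 15 (G(O) = 5 - 1*(-10) = 5 + 10 = 15)
G(-3) + 1*J(3, -5) = 15 + 1*(-⅔) = 15 - ⅔ = 43/3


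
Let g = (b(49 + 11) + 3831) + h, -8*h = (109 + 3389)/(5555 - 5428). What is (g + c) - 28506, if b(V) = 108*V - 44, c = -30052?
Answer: -24533577/508 ≈ -48294.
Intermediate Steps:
b(V) = -44 + 108*V
h = -1749/508 (h = -(109 + 3389)/(8*(5555 - 5428)) = -1749/(4*127) = -⅛*3498/127 = -1749/508 ≈ -3.4429)
g = 5213887/508 (g = ((-44 + 108*(49 + 11)) + 3831) - 1749/508 = ((-44 + 108*60) + 3831) - 1749/508 = ((-44 + 6480) + 3831) - 1749/508 = (6436 + 3831) - 1749/508 = 10267 - 1749/508 = 5213887/508 ≈ 10264.)
(g + c) - 28506 = (5213887/508 - 30052) - 28506 = -10052529/508 - 28506 = -24533577/508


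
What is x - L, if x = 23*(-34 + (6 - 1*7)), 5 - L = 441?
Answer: -369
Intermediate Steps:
L = -436 (L = 5 - 1*441 = 5 - 441 = -436)
x = -805 (x = 23*(-34 + (6 - 7)) = 23*(-34 - 1) = 23*(-35) = -805)
x - L = -805 - 1*(-436) = -805 + 436 = -369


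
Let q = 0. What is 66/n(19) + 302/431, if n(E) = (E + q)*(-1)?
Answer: -22708/8189 ≈ -2.7730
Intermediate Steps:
n(E) = -E (n(E) = (E + 0)*(-1) = E*(-1) = -E)
66/n(19) + 302/431 = 66/((-1*19)) + 302/431 = 66/(-19) + 302*(1/431) = 66*(-1/19) + 302/431 = -66/19 + 302/431 = -22708/8189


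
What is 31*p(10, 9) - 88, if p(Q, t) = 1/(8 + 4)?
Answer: -1025/12 ≈ -85.417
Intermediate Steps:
p(Q, t) = 1/12
31*p(10, 9) - 88 = 31*(1/12) - 88 = 31/12 - 88 = -1025/12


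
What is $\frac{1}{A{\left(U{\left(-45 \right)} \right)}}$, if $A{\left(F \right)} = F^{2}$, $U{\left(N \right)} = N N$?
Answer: $\frac{1}{4100625} \approx 2.4387 \cdot 10^{-7}$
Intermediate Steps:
$U{\left(N \right)} = N^{2}$
$\frac{1}{A{\left(U{\left(-45 \right)} \right)}} = \frac{1}{\left(\left(-45\right)^{2}\right)^{2}} = \frac{1}{2025^{2}} = \frac{1}{4100625}$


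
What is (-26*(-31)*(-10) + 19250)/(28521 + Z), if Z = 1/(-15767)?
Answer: 88216365/224845303 ≈ 0.39234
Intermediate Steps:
Z = -1/15767 ≈ -6.3424e-5
(-26*(-31)*(-10) + 19250)/(28521 + Z) = (-26*(-31)*(-10) + 19250)/(28521 - 1/15767) = (806*(-10) + 19250)/(449690606/15767) = (-8060 + 19250)*(15767/449690606) = 11190*(15767/449690606) = 88216365/224845303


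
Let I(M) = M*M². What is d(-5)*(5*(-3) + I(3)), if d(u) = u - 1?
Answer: -72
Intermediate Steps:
I(M) = M³
d(u) = -1 + u
d(-5)*(5*(-3) + I(3)) = (-1 - 5)*(5*(-3) + 3³) = -6*(-15 + 27) = -6*12 = -72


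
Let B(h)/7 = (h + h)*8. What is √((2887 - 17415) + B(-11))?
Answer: 4*I*√985 ≈ 125.54*I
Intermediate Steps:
B(h) = 112*h (B(h) = 7*((h + h)*8) = 7*((2*h)*8) = 7*(16*h) = 112*h)
√((2887 - 17415) + B(-11)) = √((2887 - 17415) + 112*(-11)) = √(-14528 - 1232) = √(-15760) = 4*I*√985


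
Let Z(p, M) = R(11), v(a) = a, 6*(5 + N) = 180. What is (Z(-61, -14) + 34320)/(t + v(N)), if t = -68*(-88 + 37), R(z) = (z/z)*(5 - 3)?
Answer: 34322/3493 ≈ 9.8259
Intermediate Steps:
N = 25 (N = -5 + (1/6)*180 = -5 + 30 = 25)
R(z) = 2 (R(z) = 1*2 = 2)
Z(p, M) = 2
t = 3468 (t = -68*(-51) = 3468)
(Z(-61, -14) + 34320)/(t + v(N)) = (2 + 34320)/(3468 + 25) = 34322/3493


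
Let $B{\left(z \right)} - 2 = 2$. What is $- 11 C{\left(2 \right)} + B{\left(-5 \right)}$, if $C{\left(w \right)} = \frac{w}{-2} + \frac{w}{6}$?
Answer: $\frac{34}{3} \approx 11.333$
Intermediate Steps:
$C{\left(w \right)} = - \frac{w}{3}$ ($C{\left(w \right)} = w \left(- \frac{1}{2}\right) + w \frac{1}{6} = - \frac{w}{2} + \frac{w}{6} = - \frac{w}{3}$)
$B{\left(z \right)} = 4$ ($B{\left(z \right)} = 2 + 2 = 4$)
$- 11 C{\left(2 \right)} + B{\left(-5 \right)} = - 11 \left(\left(- \frac{1}{3}\right) 2\right) + 4 = \left(-11\right) \left(- \frac{2}{3}\right) + 4 = \frac{22}{3} + 4 = \frac{34}{3}$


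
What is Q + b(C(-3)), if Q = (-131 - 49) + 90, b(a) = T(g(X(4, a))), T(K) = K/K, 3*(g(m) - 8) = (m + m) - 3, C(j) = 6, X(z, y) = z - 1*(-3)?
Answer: -89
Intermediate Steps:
X(z, y) = 3 + z (X(z, y) = z + 3 = 3 + z)
g(m) = 7 + 2*m/3 (g(m) = 8 + ((m + m) - 3)/3 = 8 + (2*m - 3)/3 = 8 + (-3 + 2*m)/3 = 8 + (-1 + 2*m/3) = 7 + 2*m/3)
T(K) = 1
b(a) = 1
Q = -90 (Q = -180 + 90 = -90)
Q + b(C(-3)) = -90 + 1 = -89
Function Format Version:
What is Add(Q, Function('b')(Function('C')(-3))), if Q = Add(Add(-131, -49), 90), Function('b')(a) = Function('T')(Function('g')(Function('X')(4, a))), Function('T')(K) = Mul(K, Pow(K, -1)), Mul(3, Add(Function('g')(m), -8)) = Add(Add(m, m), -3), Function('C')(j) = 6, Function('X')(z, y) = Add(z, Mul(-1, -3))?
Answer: -89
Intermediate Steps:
Function('X')(z, y) = Add(3, z) (Function('X')(z, y) = Add(z, 3) = Add(3, z))
Function('g')(m) = Add(7, Mul(Rational(2, 3), m)) (Function('g')(m) = Add(8, Mul(Rational(1, 3), Add(Add(m, m), -3))) = Add(8, Mul(Rational(1, 3), Add(Mul(2, m), -3))) = Add(8, Mul(Rational(1, 3), Add(-3, Mul(2, m)))) = Add(8, Add(-1, Mul(Rational(2, 3), m))) = Add(7, Mul(Rational(2, 3), m)))
Function('T')(K) = 1
Function('b')(a) = 1
Q = -90 (Q = Add(-180, 90) = -90)
Add(Q, Function('b')(Function('C')(-3))) = Add(-90, 1) = -89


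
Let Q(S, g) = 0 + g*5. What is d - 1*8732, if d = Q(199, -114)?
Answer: -9302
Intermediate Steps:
Q(S, g) = 5*g (Q(S, g) = 0 + 5*g = 5*g)
d = -570 (d = 5*(-114) = -570)
d - 1*8732 = -570 - 1*8732 = -570 - 8732 = -9302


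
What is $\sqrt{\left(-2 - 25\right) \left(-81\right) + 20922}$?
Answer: $\sqrt{23109} \approx 152.02$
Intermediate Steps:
$\sqrt{\left(-2 - 25\right) \left(-81\right) + 20922} = \sqrt{\left(-27\right) \left(-81\right) + 20922} = \sqrt{2187 + 20922} = \sqrt{23109}$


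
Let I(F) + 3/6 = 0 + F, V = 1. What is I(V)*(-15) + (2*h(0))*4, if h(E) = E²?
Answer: -15/2 ≈ -7.5000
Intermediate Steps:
I(F) = -½ + F (I(F) = -½ + (0 + F) = -½ + F)
I(V)*(-15) + (2*h(0))*4 = (-½ + 1)*(-15) + (2*0²)*4 = (½)*(-15) + (2*0)*4 = -15/2 + 0*4 = -15/2 + 0 = -15/2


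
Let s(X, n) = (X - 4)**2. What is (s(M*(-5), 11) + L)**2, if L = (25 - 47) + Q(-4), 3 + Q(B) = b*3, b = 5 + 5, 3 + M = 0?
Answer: 15876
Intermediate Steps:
M = -3 (M = -3 + 0 = -3)
b = 10
s(X, n) = (-4 + X)**2
Q(B) = 27 (Q(B) = -3 + 10*3 = -3 + 30 = 27)
L = 5 (L = (25 - 47) + 27 = -22 + 27 = 5)
(s(M*(-5), 11) + L)**2 = ((-4 - 3*(-5))**2 + 5)**2 = ((-4 + 15)**2 + 5)**2 = (11**2 + 5)**2 = (121 + 5)**2 = 126**2 = 15876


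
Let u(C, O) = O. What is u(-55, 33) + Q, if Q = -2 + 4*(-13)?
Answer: -21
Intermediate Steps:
Q = -54 (Q = -2 - 52 = -54)
u(-55, 33) + Q = 33 - 54 = -21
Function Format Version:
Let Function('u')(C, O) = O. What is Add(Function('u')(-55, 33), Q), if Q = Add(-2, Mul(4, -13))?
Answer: -21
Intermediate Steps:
Q = -54 (Q = Add(-2, -52) = -54)
Add(Function('u')(-55, 33), Q) = Add(33, -54) = -21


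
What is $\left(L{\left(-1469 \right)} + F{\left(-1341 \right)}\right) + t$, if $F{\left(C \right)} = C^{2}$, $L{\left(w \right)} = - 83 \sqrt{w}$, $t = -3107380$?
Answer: $-1309099 - 83 i \sqrt{1469} \approx -1.3091 \cdot 10^{6} - 3181.2 i$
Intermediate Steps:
$\left(L{\left(-1469 \right)} + F{\left(-1341 \right)}\right) + t = \left(- 83 \sqrt{-1469} + \left(-1341\right)^{2}\right) - 3107380 = \left(- 83 i \sqrt{1469} + 1798281\right) - 3107380 = \left(1798281 - 83 i \sqrt{1469}\right) - 3107380 = -1309099 - 83 i \sqrt{1469}$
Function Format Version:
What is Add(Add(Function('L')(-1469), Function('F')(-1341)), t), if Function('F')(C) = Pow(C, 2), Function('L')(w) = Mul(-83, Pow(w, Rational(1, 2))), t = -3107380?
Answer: Add(-1309099, Mul(-83, I, Pow(1469, Rational(1, 2)))) ≈ Add(-1.3091e+6, Mul(-3181.2, I))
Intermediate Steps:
Add(Add(Function('L')(-1469), Function('F')(-1341)), t) = Add(Add(Mul(-83, Pow(-1469, Rational(1, 2))), Pow(-1341, 2)), -3107380) = Add(Add(Mul(-83, Mul(I, Pow(1469, Rational(1, 2)))), 1798281), -3107380) = Add(Add(Mul(-83, I, Pow(1469, Rational(1, 2))), 1798281), -3107380) = Add(Add(1798281, Mul(-83, I, Pow(1469, Rational(1, 2)))), -3107380) = Add(-1309099, Mul(-83, I, Pow(1469, Rational(1, 2))))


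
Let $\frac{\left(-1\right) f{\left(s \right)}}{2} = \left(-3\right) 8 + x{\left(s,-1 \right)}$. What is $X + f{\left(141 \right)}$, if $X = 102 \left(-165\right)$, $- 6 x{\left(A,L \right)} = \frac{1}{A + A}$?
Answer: $- \frac{14197571}{846} \approx -16782.0$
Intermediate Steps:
$x{\left(A,L \right)} = - \frac{1}{12 A}$ ($x{\left(A,L \right)} = - \frac{1}{6 \left(A + A\right)} = - \frac{1}{6 \cdot 2 A} = - \frac{\frac{1}{2} \frac{1}{A}}{6} = - \frac{1}{12 A}$)
$X = -16830$
$f{\left(s \right)} = 48 + \frac{1}{6 s}$ ($f{\left(s \right)} = - 2 \left(\left(-3\right) 8 - \frac{1}{12 s}\right) = - 2 \left(-24 - \frac{1}{12 s}\right) = 48 + \frac{1}{6 s}$)
$X + f{\left(141 \right)} = -16830 + \left(48 + \frac{1}{6 \cdot 141}\right) = -16830 + \left(48 + \frac{1}{6} \cdot \frac{1}{141}\right) = -16830 + \left(48 + \frac{1}{846}\right) = -16830 + \frac{40609}{846} = - \frac{14197571}{846}$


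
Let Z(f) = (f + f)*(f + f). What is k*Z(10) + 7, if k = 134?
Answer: 53607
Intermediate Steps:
Z(f) = 4*f² (Z(f) = (2*f)*(2*f) = 4*f²)
k*Z(10) + 7 = 134*(4*10²) + 7 = 134*(4*100) + 7 = 134*400 + 7 = 53600 + 7 = 53607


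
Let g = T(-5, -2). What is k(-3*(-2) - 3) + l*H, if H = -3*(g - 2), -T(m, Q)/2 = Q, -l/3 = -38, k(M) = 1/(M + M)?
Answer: -4103/6 ≈ -683.83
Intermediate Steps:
k(M) = 1/(2*M)
l = 114 (l = -3*(-38) = 114)
T(m, Q) = -2*Q
g = 4 (g = -2*(-2) = 4)
H = -6 (H = -3*(4 - 2) = -3*2 = -6)
k(-3*(-2) - 3) + l*H = 1/(2*(-3*(-2) - 3)) + 114*(-6) = 1/(2*(6 - 3)) - 684 = (½)/3 - 684 = (½)*(⅓) - 684 = ⅙ - 684 = -4103/6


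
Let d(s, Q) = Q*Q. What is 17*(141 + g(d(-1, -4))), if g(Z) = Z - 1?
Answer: 2652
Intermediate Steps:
d(s, Q) = Q²
g(Z) = -1 + Z
17*(141 + g(d(-1, -4))) = 17*(141 + (-1 + (-4)²)) = 17*(141 + (-1 + 16)) = 17*(141 + 15) = 17*156 = 2652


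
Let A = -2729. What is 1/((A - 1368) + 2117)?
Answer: -1/1980 ≈ -0.00050505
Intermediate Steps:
1/((A - 1368) + 2117) = 1/((-2729 - 1368) + 2117) = 1/(-4097 + 2117) = 1/(-1980) = -1/1980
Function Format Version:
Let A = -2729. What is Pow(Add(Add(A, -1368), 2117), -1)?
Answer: Rational(-1, 1980) ≈ -0.00050505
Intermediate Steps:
Pow(Add(Add(A, -1368), 2117), -1) = Pow(Add(Add(-2729, -1368), 2117), -1) = Pow(Add(-4097, 2117), -1) = Pow(-1980, -1) = Rational(-1, 1980)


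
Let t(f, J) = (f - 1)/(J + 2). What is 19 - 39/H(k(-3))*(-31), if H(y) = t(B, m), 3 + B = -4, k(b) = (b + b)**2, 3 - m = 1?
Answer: -1171/2 ≈ -585.50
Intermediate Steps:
m = 2 (m = 3 - 1*1 = 3 - 1 = 2)
k(b) = 4*b**2 (k(b) = (2*b)**2 = 4*b**2)
B = -7 (B = -3 - 4 = -7)
t(f, J) = (-1 + f)/(2 + J)
H(y) = -2 (H(y) = (-1 - 7)/(2 + 2) = -8/4 = (1/4)*(-8) = -2)
19 - 39/H(k(-3))*(-31) = 19 - 39/(-2)*(-31) = 19 - 39*(-1/2)*(-31) = 19 + (39/2)*(-31) = 19 - 1209/2 = -1171/2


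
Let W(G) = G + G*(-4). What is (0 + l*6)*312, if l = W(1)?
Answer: -5616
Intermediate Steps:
W(G) = -3*G (W(G) = G - 4*G = -3*G)
l = -3 (l = -3*1 = -3)
(0 + l*6)*312 = (0 - 3*6)*312 = (0 - 18)*312 = -18*312 = -5616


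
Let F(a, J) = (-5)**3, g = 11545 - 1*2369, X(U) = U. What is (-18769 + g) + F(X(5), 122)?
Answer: -9718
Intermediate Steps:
g = 9176 (g = 11545 - 2369 = 9176)
F(a, J) = -125
(-18769 + g) + F(X(5), 122) = (-18769 + 9176) - 125 = -9593 - 125 = -9718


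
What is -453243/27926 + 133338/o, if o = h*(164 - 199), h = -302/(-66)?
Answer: -125274089859/147588910 ≈ -848.80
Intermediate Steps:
h = 151/33 (h = -302*(-1/66) = 151/33 ≈ 4.5758)
o = -5285/33 (o = 151*(164 - 199)/33 = (151/33)*(-35) = -5285/33 ≈ -160.15)
-453243/27926 + 133338/o = -453243/27926 + 133338/(-5285/33) = -453243*1/27926 + 133338*(-33/5285) = -453243/27926 - 4400154/5285 = -125274089859/147588910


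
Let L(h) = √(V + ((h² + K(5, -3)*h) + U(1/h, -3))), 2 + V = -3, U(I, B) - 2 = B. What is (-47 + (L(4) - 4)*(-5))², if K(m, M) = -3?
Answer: 679 + 270*I*√2 ≈ 679.0 + 381.84*I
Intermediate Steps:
U(I, B) = 2 + B
V = -5 (V = -2 - 3 = -5)
L(h) = √(-6 + h² - 3*h) (L(h) = √(-5 + ((h² - 3*h) + (2 - 3))) = √(-5 + ((h² - 3*h) - 1)) = √(-5 + (-1 + h² - 3*h)) = √(-6 + h² - 3*h))
(-47 + (L(4) - 4)*(-5))² = (-47 + (√(-6 + 4² - 3*4) - 4)*(-5))² = (-47 + (√(-6 + 16 - 12) - 4)*(-5))² = (-47 + (√(-2) - 4)*(-5))² = (-47 + (I*√2 - 4)*(-5))² = (-47 + (-4 + I*√2)*(-5))² = (-47 + (20 - 5*I*√2))² = (-27 - 5*I*√2)²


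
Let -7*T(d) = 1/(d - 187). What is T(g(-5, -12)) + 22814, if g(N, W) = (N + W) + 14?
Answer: 30342621/1330 ≈ 22814.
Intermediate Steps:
g(N, W) = 14 + N + W
T(d) = -1/(7*(-187 + d)) (T(d) = -1/(7*(d - 187)) = -1/(7*(-187 + d)))
T(g(-5, -12)) + 22814 = -1/(-1309 + 7*(14 - 5 - 12)) + 22814 = -1/(-1309 + 7*(-3)) + 22814 = -1/(-1309 - 21) + 22814 = -1/(-1330) + 22814 = -1*(-1/1330) + 22814 = 1/1330 + 22814 = 30342621/1330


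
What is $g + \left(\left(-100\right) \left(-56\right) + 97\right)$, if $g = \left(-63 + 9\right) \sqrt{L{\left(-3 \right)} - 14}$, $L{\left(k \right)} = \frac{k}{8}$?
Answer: $5697 - \frac{27 i \sqrt{230}}{2} \approx 5697.0 - 204.74 i$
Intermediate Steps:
$L{\left(k \right)} = \frac{k}{8}$ ($L{\left(k \right)} = k \frac{1}{8} = \frac{k}{8}$)
$g = - \frac{27 i \sqrt{230}}{2}$ ($g = \left(-63 + 9\right) \sqrt{\frac{1}{8} \left(-3\right) - 14} = - 54 \sqrt{- \frac{3}{8} - 14} = - 54 \sqrt{- \frac{115}{8}} = - 54 \frac{i \sqrt{230}}{4} = - \frac{27 i \sqrt{230}}{2} \approx - 204.74 i$)
$g + \left(\left(-100\right) \left(-56\right) + 97\right) = - \frac{27 i \sqrt{230}}{2} + \left(\left(-100\right) \left(-56\right) + 97\right) = - \frac{27 i \sqrt{230}}{2} + \left(5600 + 97\right) = - \frac{27 i \sqrt{230}}{2} + 5697 = 5697 - \frac{27 i \sqrt{230}}{2}$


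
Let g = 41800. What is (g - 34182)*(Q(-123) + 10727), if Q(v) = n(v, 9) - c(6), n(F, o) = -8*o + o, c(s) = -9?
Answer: 81306914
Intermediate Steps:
n(F, o) = -7*o
Q(v) = -54 (Q(v) = -7*9 - 1*(-9) = -63 + 9 = -54)
(g - 34182)*(Q(-123) + 10727) = (41800 - 34182)*(-54 + 10727) = 7618*10673 = 81306914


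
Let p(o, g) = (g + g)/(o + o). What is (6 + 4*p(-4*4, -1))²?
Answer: 625/16 ≈ 39.063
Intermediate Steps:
p(o, g) = g/o (p(o, g) = (2*g)/((2*o)) = (2*g)*(1/(2*o)) = g/o)
(6 + 4*p(-4*4, -1))² = (6 + 4*(-1/((-4*4))))² = (6 + 4*(-1/(-16)))² = (6 + 4*(-1*(-1/16)))² = (6 + 4*(1/16))² = (6 + ¼)² = (25/4)² = 625/16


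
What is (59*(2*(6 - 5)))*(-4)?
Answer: -472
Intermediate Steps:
(59*(2*(6 - 5)))*(-4) = (59*(2*1))*(-4) = (59*2)*(-4) = 118*(-4) = -472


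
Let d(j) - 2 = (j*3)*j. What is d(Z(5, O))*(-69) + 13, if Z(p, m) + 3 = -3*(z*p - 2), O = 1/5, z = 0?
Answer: -1988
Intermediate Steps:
O = ⅕ ≈ 0.20000
Z(p, m) = 3 (Z(p, m) = -3 - 3*(0*p - 2) = -3 - 3*(0 - 2) = -3 - 3*(-2) = -3 + 6 = 3)
d(j) = 2 + 3*j² (d(j) = 2 + (j*3)*j = 2 + (3*j)*j = 2 + 3*j²)
d(Z(5, O))*(-69) + 13 = (2 + 3*3²)*(-69) + 13 = (2 + 3*9)*(-69) + 13 = (2 + 27)*(-69) + 13 = 29*(-69) + 13 = -2001 + 13 = -1988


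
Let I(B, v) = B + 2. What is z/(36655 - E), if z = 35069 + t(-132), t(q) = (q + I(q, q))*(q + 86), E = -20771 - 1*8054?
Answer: 47121/65480 ≈ 0.71962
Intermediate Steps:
E = -28825 (E = -20771 - 8054 = -28825)
I(B, v) = 2 + B
t(q) = (2 + 2*q)*(86 + q) (t(q) = (q + (2 + q))*(q + 86) = (2 + 2*q)*(86 + q))
z = 47121 (z = 35069 + (172 + 2*(-132)² + 174*(-132)) = 35069 + (172 + 2*17424 - 22968) = 35069 + (172 + 34848 - 22968) = 35069 + 12052 = 47121)
z/(36655 - E) = 47121/(36655 - 1*(-28825)) = 47121/(36655 + 28825) = 47121/65480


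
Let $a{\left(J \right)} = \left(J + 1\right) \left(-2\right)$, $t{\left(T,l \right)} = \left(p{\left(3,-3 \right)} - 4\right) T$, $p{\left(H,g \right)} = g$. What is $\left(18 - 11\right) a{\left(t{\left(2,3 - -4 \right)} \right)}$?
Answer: $182$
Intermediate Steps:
$t{\left(T,l \right)} = - 7 T$ ($t{\left(T,l \right)} = \left(-3 - 4\right) T = - 7 T$)
$a{\left(J \right)} = -2 - 2 J$ ($a{\left(J \right)} = \left(1 + J\right) \left(-2\right) = -2 - 2 J$)
$\left(18 - 11\right) a{\left(t{\left(2,3 - -4 \right)} \right)} = \left(18 - 11\right) \left(-2 - 2 \left(\left(-7\right) 2\right)\right) = 7 \left(-2 - -28\right) = 7 \left(-2 + 28\right) = 7 \cdot 26 = 182$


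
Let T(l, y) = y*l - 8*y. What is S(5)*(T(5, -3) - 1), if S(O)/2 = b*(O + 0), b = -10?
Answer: -800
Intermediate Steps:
T(l, y) = -8*y + l*y (T(l, y) = l*y - 8*y = -8*y + l*y)
S(O) = -20*O (S(O) = 2*(-10*(O + 0)) = 2*(-10*O) = -20*O)
S(5)*(T(5, -3) - 1) = (-20*5)*(-3*(-8 + 5) - 1) = -100*(-3*(-3) - 1) = -100*(9 - 1) = -100*8 = -800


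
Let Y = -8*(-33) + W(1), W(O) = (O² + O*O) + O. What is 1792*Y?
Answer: 478464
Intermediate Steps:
W(O) = O + 2*O² (W(O) = (O² + O²) + O = 2*O² + O = O + 2*O²)
Y = 267 (Y = -8*(-33) + 1*(1 + 2*1) = 264 + 1*(1 + 2) = 264 + 1*3 = 264 + 3 = 267)
1792*Y = 1792*267 = 478464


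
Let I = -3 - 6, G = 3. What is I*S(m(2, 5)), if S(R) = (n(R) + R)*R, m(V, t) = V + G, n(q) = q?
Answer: -450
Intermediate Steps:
m(V, t) = 3 + V (m(V, t) = V + 3 = 3 + V)
S(R) = 2*R² (S(R) = (R + R)*R = (2*R)*R = 2*R²)
I = -9
I*S(m(2, 5)) = -18*(3 + 2)² = -18*5² = -18*25 = -9*50 = -450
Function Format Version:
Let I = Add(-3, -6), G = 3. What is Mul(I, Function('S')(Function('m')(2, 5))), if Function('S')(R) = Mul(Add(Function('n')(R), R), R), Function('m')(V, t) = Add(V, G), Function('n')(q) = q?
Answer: -450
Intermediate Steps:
Function('m')(V, t) = Add(3, V) (Function('m')(V, t) = Add(V, 3) = Add(3, V))
Function('S')(R) = Mul(2, Pow(R, 2)) (Function('S')(R) = Mul(Add(R, R), R) = Mul(Mul(2, R), R) = Mul(2, Pow(R, 2)))
I = -9
Mul(I, Function('S')(Function('m')(2, 5))) = Mul(-9, Mul(2, Pow(Add(3, 2), 2))) = Mul(-9, Mul(2, Pow(5, 2))) = Mul(-9, Mul(2, 25)) = Mul(-9, 50) = -450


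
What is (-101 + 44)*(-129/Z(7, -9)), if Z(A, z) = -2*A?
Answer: -7353/14 ≈ -525.21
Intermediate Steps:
(-101 + 44)*(-129/Z(7, -9)) = (-101 + 44)*(-129/((-2*7))) = -(-7353)/(-14) = -(-7353)*(-1)/14 = -57*129/14 = -7353/14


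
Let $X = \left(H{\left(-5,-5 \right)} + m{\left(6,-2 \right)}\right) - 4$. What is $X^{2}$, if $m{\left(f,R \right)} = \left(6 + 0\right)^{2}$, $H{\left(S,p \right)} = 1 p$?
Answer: $729$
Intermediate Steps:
$H{\left(S,p \right)} = p$
$m{\left(f,R \right)} = 36$ ($m{\left(f,R \right)} = 6^{2} = 36$)
$X = 27$ ($X = \left(-5 + 36\right) - 4 = 31 - 4 = 27$)
$X^{2} = 27^{2} = 729$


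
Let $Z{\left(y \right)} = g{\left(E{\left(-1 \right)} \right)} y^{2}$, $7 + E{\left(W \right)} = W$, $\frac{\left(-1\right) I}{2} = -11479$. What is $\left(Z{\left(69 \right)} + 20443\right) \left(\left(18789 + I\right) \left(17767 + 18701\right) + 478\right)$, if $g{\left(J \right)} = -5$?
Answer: $-5118409908788$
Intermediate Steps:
$I = 22958$ ($I = \left(-2\right) \left(-11479\right) = 22958$)
$E{\left(W \right)} = -7 + W$
$Z{\left(y \right)} = - 5 y^{2}$
$\left(Z{\left(69 \right)} + 20443\right) \left(\left(18789 + I\right) \left(17767 + 18701\right) + 478\right) = \left(- 5 \cdot 69^{2} + 20443\right) \left(\left(18789 + 22958\right) \left(17767 + 18701\right) + 478\right) = \left(\left(-5\right) 4761 + 20443\right) \left(41747 \cdot 36468 + 478\right) = \left(-23805 + 20443\right) \left(1522429596 + 478\right) = \left(-3362\right) 1522430074 = -5118409908788$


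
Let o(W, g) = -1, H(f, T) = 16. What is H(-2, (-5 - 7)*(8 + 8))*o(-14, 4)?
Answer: -16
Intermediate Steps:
H(-2, (-5 - 7)*(8 + 8))*o(-14, 4) = 16*(-1) = -16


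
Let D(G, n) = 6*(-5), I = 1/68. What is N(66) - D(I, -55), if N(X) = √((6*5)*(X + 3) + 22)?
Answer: 30 + 2*√523 ≈ 75.738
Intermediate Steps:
I = 1/68 ≈ 0.014706
D(G, n) = -30
N(X) = √(112 + 30*X) (N(X) = √(30*(3 + X) + 22) = √((90 + 30*X) + 22) = √(112 + 30*X))
N(66) - D(I, -55) = √(112 + 30*66) - 1*(-30) = √(112 + 1980) + 30 = √2092 + 30 = 2*√523 + 30 = 30 + 2*√523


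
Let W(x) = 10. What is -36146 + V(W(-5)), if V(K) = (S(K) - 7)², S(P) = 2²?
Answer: -36137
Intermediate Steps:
S(P) = 4
V(K) = 9 (V(K) = (4 - 7)² = (-3)² = 9)
-36146 + V(W(-5)) = -36146 + 9 = -36137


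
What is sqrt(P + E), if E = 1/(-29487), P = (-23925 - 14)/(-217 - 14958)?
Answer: sqrt(12634164841301862)/89493045 ≈ 1.2560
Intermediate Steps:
P = 23939/15175 (P = -23939/(-15175) = -23939*(-1/15175) = 23939/15175 ≈ 1.5775)
E = -1/29487 ≈ -3.3913e-5
sqrt(P + E) = sqrt(23939/15175 - 1/29487) = sqrt(705874118/447465225) = sqrt(12634164841301862)/89493045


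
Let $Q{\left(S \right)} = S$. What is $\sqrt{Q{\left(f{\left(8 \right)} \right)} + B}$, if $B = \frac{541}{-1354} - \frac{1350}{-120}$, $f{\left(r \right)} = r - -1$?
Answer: $\frac{\sqrt{36392135}}{1354} \approx 4.4554$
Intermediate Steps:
$f{\left(r \right)} = 1 + r$ ($f{\left(r \right)} = r + 1 = 1 + r$)
$B = \frac{29383}{2708}$ ($B = 541 \left(- \frac{1}{1354}\right) - - \frac{45}{4} = - \frac{541}{1354} + \frac{45}{4} = \frac{29383}{2708} \approx 10.85$)
$\sqrt{Q{\left(f{\left(8 \right)} \right)} + B} = \sqrt{\left(1 + 8\right) + \frac{29383}{2708}} = \sqrt{9 + \frac{29383}{2708}} = \sqrt{\frac{53755}{2708}} = \frac{\sqrt{36392135}}{1354}$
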